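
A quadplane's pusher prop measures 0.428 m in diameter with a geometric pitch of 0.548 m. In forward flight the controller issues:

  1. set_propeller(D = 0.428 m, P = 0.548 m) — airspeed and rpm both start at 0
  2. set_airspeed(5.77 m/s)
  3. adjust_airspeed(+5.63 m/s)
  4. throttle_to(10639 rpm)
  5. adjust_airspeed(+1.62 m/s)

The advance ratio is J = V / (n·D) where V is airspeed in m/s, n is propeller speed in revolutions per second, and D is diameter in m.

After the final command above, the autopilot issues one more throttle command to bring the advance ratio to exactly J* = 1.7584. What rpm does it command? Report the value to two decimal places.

rpm = 1038.01

set_propeller: D = 0.428 m, P = 0.548 m (p = P/D = 1.280374); state ← (V=0, rpm=0)
set_airspeed(5.77): V ← 5.77 m/s
adjust_airspeed(+5.63): V ← 5.77 +5.63 = 11.4 m/s
throttle_to(10639): rpm ← 10639
adjust_airspeed(+1.62): V ← 11.4 +1.62 = 13.02 m/s
final state: V = 13.02 m/s, rpm = 10639 → n = rpm/60 = 177.316667 rev/s
target J* = 1.7584; solve J* = V/(n·D) for n: n = V/(J*·D) = 13.02/(1.7584 × 0.428) = 17.300137 rev/s
rpm = 60·n = 1038.008215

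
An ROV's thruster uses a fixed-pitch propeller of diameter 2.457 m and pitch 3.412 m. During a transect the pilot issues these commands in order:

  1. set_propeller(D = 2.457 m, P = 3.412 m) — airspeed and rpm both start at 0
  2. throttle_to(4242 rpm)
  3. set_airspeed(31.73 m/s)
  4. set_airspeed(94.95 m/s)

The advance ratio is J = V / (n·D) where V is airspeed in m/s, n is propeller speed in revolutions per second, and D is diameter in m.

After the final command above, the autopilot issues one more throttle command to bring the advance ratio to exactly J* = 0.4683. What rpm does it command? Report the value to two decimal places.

rpm = 4951.27

set_propeller: D = 2.457 m, P = 3.412 m (p = P/D = 1.388685); state ← (V=0, rpm=0)
throttle_to(4242): rpm ← 4242
set_airspeed(31.73): V ← 31.73 m/s
set_airspeed(94.95): V ← 94.95 m/s
final state: V = 94.95 m/s, rpm = 4242 → n = rpm/60 = 70.700000 rev/s
target J* = 0.4683; solve J* = V/(n·D) for n: n = V/(J*·D) = 94.95/(0.4683 × 2.457) = 82.521223 rev/s
rpm = 60·n = 4951.273369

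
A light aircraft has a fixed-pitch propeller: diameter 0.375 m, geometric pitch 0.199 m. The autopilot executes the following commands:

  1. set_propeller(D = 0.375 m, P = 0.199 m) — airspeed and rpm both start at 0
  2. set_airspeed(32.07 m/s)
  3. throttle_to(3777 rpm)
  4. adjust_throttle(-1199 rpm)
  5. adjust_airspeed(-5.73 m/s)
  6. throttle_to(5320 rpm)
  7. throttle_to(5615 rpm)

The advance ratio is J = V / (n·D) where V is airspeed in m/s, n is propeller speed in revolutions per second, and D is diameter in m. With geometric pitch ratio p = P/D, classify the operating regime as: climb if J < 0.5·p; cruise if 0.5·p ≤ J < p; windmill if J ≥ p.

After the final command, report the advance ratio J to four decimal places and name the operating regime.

J = 0.7506, regime = windmill

set_propeller: D = 0.375 m, P = 0.199 m (p = P/D = 0.530667); state ← (V=0, rpm=0)
set_airspeed(32.07): V ← 32.07 m/s
throttle_to(3777): rpm ← 3777
adjust_throttle(-1199): rpm ← 3777 -1199 = 2578
adjust_airspeed(-5.73): V ← 32.07 -5.73 = 26.34 m/s
throttle_to(5320): rpm ← 5320
throttle_to(5615): rpm ← 5615
final state: V = 26.34 m/s, rpm = 5615 → n = rpm/60 = 93.583333 rev/s
J = V / (n·D) = 26.34 / (93.583333 × 0.375) = 0.750561
regime bands: climb J<0.2653 | cruise [0.2653, 0.5307) | windmill J≥0.5307
J = 0.7506 → windmill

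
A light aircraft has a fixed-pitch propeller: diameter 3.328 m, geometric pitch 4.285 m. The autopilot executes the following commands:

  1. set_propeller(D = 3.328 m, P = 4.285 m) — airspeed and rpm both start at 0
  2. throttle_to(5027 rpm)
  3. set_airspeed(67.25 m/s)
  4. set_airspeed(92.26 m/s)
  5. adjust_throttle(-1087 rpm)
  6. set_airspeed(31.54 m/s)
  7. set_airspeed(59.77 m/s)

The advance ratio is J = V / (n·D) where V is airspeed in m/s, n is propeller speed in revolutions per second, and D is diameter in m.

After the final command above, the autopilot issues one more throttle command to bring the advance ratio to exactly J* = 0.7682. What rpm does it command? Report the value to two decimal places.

rpm = 1402.74

set_propeller: D = 3.328 m, P = 4.285 m (p = P/D = 1.287560); state ← (V=0, rpm=0)
throttle_to(5027): rpm ← 5027
set_airspeed(67.25): V ← 67.25 m/s
set_airspeed(92.26): V ← 92.26 m/s
adjust_throttle(-1087): rpm ← 5027 -1087 = 3940
set_airspeed(31.54): V ← 31.54 m/s
set_airspeed(59.77): V ← 59.77 m/s
final state: V = 59.77 m/s, rpm = 3940 → n = rpm/60 = 65.666667 rev/s
target J* = 0.7682; solve J* = V/(n·D) for n: n = V/(J*·D) = 59.77/(0.7682 × 3.328) = 23.378984 rev/s
rpm = 60·n = 1402.739045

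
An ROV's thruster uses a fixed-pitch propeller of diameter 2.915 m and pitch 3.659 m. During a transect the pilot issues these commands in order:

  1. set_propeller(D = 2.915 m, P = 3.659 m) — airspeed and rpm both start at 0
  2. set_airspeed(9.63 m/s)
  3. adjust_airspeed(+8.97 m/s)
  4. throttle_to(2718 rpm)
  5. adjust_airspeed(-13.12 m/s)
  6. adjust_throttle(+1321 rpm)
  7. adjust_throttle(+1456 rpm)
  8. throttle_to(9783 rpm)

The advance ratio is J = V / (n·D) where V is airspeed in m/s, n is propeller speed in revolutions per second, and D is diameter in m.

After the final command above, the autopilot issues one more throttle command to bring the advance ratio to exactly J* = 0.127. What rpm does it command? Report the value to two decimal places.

set_propeller: D = 2.915 m, P = 3.659 m (p = P/D = 1.255232); state ← (V=0, rpm=0)
set_airspeed(9.63): V ← 9.63 m/s
adjust_airspeed(+8.97): V ← 9.63 +8.97 = 18.6 m/s
throttle_to(2718): rpm ← 2718
adjust_airspeed(-13.12): V ← 18.6 -13.12 = 5.48 m/s
adjust_throttle(+1321): rpm ← 2718 +1321 = 4039
adjust_throttle(+1456): rpm ← 4039 +1456 = 5495
throttle_to(9783): rpm ← 9783
final state: V = 5.48 m/s, rpm = 9783 → n = rpm/60 = 163.050000 rev/s
target J* = 0.127; solve J* = V/(n·D) for n: n = V/(J*·D) = 5.48/(0.127 × 2.915) = 14.802609 rev/s
rpm = 60·n = 888.156562

rpm = 888.16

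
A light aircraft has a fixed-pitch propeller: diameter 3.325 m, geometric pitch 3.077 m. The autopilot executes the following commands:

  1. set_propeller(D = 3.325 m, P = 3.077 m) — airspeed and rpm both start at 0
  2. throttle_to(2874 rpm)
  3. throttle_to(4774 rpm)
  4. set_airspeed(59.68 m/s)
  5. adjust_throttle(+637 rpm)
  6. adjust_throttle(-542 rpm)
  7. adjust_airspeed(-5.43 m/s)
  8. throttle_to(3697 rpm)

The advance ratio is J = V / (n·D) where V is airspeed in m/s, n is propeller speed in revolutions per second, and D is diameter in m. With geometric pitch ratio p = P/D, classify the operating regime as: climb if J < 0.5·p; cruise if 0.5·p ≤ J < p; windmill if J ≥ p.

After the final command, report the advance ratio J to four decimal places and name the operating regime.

J = 0.2648, regime = climb

set_propeller: D = 3.325 m, P = 3.077 m (p = P/D = 0.925414); state ← (V=0, rpm=0)
throttle_to(2874): rpm ← 2874
throttle_to(4774): rpm ← 4774
set_airspeed(59.68): V ← 59.68 m/s
adjust_throttle(+637): rpm ← 4774 +637 = 5411
adjust_throttle(-542): rpm ← 5411 -542 = 4869
adjust_airspeed(-5.43): V ← 59.68 -5.43 = 54.25 m/s
throttle_to(3697): rpm ← 3697
final state: V = 54.25 m/s, rpm = 3697 → n = rpm/60 = 61.616667 rev/s
J = V / (n·D) = 54.25 / (61.616667 × 3.325) = 0.264795
regime bands: climb J<0.4627 | cruise [0.4627, 0.9254) | windmill J≥0.9254
J = 0.2648 → climb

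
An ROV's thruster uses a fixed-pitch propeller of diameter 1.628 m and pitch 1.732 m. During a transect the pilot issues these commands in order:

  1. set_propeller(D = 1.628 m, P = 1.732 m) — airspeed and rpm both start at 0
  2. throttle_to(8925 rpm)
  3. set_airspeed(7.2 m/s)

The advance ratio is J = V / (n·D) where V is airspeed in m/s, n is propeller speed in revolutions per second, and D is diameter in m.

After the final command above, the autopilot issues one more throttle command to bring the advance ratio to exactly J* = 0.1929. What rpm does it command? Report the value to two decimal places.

set_propeller: D = 1.628 m, P = 1.732 m (p = P/D = 1.063882); state ← (V=0, rpm=0)
throttle_to(8925): rpm ← 8925
set_airspeed(7.2): V ← 7.2 m/s
final state: V = 7.2 m/s, rpm = 8925 → n = rpm/60 = 148.750000 rev/s
target J* = 0.1929; solve J* = V/(n·D) for n: n = V/(J*·D) = 7.2/(0.1929 × 1.628) = 22.926928 rev/s
rpm = 60·n = 1375.615684

rpm = 1375.62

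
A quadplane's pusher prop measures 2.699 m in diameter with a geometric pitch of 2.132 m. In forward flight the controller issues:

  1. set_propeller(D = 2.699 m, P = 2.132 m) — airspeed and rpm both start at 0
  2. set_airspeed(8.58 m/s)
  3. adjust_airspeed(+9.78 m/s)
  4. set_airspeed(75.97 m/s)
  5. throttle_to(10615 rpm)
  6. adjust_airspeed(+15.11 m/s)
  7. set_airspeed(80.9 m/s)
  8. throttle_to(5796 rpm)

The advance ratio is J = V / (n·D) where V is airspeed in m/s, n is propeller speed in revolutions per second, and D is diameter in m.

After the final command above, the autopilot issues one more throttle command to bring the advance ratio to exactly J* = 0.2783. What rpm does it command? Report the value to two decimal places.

rpm = 6462.25

set_propeller: D = 2.699 m, P = 2.132 m (p = P/D = 0.789922); state ← (V=0, rpm=0)
set_airspeed(8.58): V ← 8.58 m/s
adjust_airspeed(+9.78): V ← 8.58 +9.78 = 18.36 m/s
set_airspeed(75.97): V ← 75.97 m/s
throttle_to(10615): rpm ← 10615
adjust_airspeed(+15.11): V ← 75.97 +15.11 = 91.08 m/s
set_airspeed(80.9): V ← 80.9 m/s
throttle_to(5796): rpm ← 5796
final state: V = 80.9 m/s, rpm = 5796 → n = rpm/60 = 96.600000 rev/s
target J* = 0.2783; solve J* = V/(n·D) for n: n = V/(J*·D) = 80.9/(0.2783 × 2.699) = 107.704148 rev/s
rpm = 60·n = 6462.248897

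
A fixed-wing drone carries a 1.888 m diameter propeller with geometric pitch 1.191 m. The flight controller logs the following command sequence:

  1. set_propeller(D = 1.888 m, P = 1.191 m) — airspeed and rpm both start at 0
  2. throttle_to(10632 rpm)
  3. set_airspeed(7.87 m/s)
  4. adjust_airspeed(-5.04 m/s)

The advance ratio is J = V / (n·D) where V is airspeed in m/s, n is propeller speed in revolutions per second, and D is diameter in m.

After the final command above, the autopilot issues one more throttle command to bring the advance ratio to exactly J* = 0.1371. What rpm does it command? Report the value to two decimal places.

rpm = 655.99

set_propeller: D = 1.888 m, P = 1.191 m (p = P/D = 0.630826); state ← (V=0, rpm=0)
throttle_to(10632): rpm ← 10632
set_airspeed(7.87): V ← 7.87 m/s
adjust_airspeed(-5.04): V ← 7.87 -5.04 = 2.83 m/s
final state: V = 2.83 m/s, rpm = 10632 → n = rpm/60 = 177.200000 rev/s
target J* = 0.1371; solve J* = V/(n·D) for n: n = V/(J*·D) = 2.83/(0.1371 × 1.888) = 10.933192 rev/s
rpm = 60·n = 655.991544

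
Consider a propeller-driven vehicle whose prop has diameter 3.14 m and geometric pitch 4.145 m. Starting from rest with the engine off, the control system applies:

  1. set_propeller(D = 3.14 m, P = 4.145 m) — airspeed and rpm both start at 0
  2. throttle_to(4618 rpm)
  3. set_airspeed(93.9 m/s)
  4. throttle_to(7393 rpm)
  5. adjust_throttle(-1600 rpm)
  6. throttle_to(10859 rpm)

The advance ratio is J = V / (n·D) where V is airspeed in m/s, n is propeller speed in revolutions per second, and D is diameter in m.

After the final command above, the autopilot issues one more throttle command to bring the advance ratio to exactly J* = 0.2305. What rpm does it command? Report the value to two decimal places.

rpm = 7784.24

set_propeller: D = 3.14 m, P = 4.145 m (p = P/D = 1.320064); state ← (V=0, rpm=0)
throttle_to(4618): rpm ← 4618
set_airspeed(93.9): V ← 93.9 m/s
throttle_to(7393): rpm ← 7393
adjust_throttle(-1600): rpm ← 7393 -1600 = 5793
throttle_to(10859): rpm ← 10859
final state: V = 93.9 m/s, rpm = 10859 → n = rpm/60 = 180.983333 rev/s
target J* = 0.2305; solve J* = V/(n·D) for n: n = V/(J*·D) = 93.9/(0.2305 × 3.14) = 129.737347 rev/s
rpm = 60·n = 7784.240850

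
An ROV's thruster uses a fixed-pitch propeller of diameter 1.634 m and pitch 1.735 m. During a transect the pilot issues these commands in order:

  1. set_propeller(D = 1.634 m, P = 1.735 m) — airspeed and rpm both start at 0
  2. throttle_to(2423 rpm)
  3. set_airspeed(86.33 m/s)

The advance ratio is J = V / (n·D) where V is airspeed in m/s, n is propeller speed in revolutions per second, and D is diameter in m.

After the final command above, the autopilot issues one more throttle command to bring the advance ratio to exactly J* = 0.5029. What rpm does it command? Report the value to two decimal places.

rpm = 6303.46

set_propeller: D = 1.634 m, P = 1.735 m (p = P/D = 1.061812); state ← (V=0, rpm=0)
throttle_to(2423): rpm ← 2423
set_airspeed(86.33): V ← 86.33 m/s
final state: V = 86.33 m/s, rpm = 2423 → n = rpm/60 = 40.383333 rev/s
target J* = 0.5029; solve J* = V/(n·D) for n: n = V/(J*·D) = 86.33/(0.5029 × 1.634) = 105.057740 rev/s
rpm = 60·n = 6303.464386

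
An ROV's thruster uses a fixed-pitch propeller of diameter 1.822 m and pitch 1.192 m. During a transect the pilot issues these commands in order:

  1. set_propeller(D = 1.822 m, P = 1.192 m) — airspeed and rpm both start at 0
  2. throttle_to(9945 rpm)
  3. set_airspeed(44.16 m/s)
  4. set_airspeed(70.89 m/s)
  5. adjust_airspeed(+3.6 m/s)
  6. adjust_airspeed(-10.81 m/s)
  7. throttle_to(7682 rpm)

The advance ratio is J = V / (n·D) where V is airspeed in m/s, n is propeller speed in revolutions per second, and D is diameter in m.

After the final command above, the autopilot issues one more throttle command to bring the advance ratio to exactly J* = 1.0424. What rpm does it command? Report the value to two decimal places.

set_propeller: D = 1.822 m, P = 1.192 m (p = P/D = 0.654226); state ← (V=0, rpm=0)
throttle_to(9945): rpm ← 9945
set_airspeed(44.16): V ← 44.16 m/s
set_airspeed(70.89): V ← 70.89 m/s
adjust_airspeed(+3.6): V ← 70.89 +3.6 = 74.49 m/s
adjust_airspeed(-10.81): V ← 74.49 -10.81 = 63.68 m/s
throttle_to(7682): rpm ← 7682
final state: V = 63.68 m/s, rpm = 7682 → n = rpm/60 = 128.033333 rev/s
target J* = 1.0424; solve J* = V/(n·D) for n: n = V/(J*·D) = 63.68/(1.0424 × 1.822) = 33.528975 rev/s
rpm = 60·n = 2011.738511

rpm = 2011.74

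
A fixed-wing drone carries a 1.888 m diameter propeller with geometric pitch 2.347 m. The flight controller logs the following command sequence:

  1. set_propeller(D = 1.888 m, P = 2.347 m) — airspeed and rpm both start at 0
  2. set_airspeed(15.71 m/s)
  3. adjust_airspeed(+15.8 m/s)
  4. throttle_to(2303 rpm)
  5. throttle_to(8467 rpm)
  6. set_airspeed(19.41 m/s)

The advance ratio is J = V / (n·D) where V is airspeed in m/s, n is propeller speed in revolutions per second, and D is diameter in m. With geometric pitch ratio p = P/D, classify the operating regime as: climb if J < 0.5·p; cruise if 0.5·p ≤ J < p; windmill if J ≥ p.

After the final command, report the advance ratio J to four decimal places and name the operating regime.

set_propeller: D = 1.888 m, P = 2.347 m (p = P/D = 1.243114); state ← (V=0, rpm=0)
set_airspeed(15.71): V ← 15.71 m/s
adjust_airspeed(+15.8): V ← 15.71 +15.8 = 31.51 m/s
throttle_to(2303): rpm ← 2303
throttle_to(8467): rpm ← 8467
set_airspeed(19.41): V ← 19.41 m/s
final state: V = 19.41 m/s, rpm = 8467 → n = rpm/60 = 141.116667 rev/s
J = V / (n·D) = 19.41 / (141.116667 × 1.888) = 0.072853
regime bands: climb J<0.6216 | cruise [0.6216, 1.2431) | windmill J≥1.2431
J = 0.0729 → climb

J = 0.0729, regime = climb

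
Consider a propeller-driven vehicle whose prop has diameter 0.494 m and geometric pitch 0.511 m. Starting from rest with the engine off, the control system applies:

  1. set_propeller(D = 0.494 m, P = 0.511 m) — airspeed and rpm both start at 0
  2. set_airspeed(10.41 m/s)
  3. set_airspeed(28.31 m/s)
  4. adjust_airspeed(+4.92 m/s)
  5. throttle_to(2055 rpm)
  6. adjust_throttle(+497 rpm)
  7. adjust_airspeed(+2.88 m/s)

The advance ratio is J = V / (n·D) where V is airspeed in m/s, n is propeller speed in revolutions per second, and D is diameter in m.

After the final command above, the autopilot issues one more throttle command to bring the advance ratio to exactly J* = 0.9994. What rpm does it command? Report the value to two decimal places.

set_propeller: D = 0.494 m, P = 0.511 m (p = P/D = 1.034413); state ← (V=0, rpm=0)
set_airspeed(10.41): V ← 10.41 m/s
set_airspeed(28.31): V ← 28.31 m/s
adjust_airspeed(+4.92): V ← 28.31 +4.92 = 33.23 m/s
throttle_to(2055): rpm ← 2055
adjust_throttle(+497): rpm ← 2055 +497 = 2552
adjust_airspeed(+2.88): V ← 33.23 +2.88 = 36.11 m/s
final state: V = 36.11 m/s, rpm = 2552 → n = rpm/60 = 42.533333 rev/s
target J* = 0.9994; solve J* = V/(n·D) for n: n = V/(J*·D) = 36.11/(0.9994 × 0.494) = 73.141051 rev/s
rpm = 60·n = 4388.463037

rpm = 4388.46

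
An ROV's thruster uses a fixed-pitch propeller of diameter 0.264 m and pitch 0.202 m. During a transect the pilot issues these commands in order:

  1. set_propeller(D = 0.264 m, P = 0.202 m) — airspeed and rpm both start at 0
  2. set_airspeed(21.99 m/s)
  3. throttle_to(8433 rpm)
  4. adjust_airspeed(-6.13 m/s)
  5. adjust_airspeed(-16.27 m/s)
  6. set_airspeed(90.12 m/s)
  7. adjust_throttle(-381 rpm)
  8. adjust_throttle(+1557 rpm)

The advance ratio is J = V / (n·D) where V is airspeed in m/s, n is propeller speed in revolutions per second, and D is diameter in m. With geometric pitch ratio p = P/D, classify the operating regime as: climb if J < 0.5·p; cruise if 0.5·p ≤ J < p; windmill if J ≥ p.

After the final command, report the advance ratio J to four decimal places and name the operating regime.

set_propeller: D = 0.264 m, P = 0.202 m (p = P/D = 0.765152); state ← (V=0, rpm=0)
set_airspeed(21.99): V ← 21.99 m/s
throttle_to(8433): rpm ← 8433
adjust_airspeed(-6.13): V ← 21.99 -6.13 = 15.86 m/s
adjust_airspeed(-16.27): V ← 15.86 -16.27 = -0.41 m/s
set_airspeed(90.12): V ← 90.12 m/s
adjust_throttle(-381): rpm ← 8433 -381 = 8052
adjust_throttle(+1557): rpm ← 8052 +1557 = 9609
final state: V = 90.12 m/s, rpm = 9609 → n = rpm/60 = 160.150000 rev/s
J = V / (n·D) = 90.12 / (160.150000 × 0.264) = 2.131524
regime bands: climb J<0.3826 | cruise [0.3826, 0.7652) | windmill J≥0.7652
J = 2.1315 → windmill

J = 2.1315, regime = windmill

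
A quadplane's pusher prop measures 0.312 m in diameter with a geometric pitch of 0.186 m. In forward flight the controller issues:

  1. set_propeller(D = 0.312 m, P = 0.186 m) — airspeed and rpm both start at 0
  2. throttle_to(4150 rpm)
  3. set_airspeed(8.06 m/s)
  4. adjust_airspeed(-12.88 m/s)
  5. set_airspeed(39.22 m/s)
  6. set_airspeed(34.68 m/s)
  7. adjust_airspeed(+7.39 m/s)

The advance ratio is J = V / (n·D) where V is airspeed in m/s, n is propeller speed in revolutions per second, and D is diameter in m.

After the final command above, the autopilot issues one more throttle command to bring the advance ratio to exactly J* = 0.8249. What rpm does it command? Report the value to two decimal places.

rpm = 9807.72

set_propeller: D = 0.312 m, P = 0.186 m (p = P/D = 0.596154); state ← (V=0, rpm=0)
throttle_to(4150): rpm ← 4150
set_airspeed(8.06): V ← 8.06 m/s
adjust_airspeed(-12.88): V ← 8.06 -12.88 = -4.82 m/s
set_airspeed(39.22): V ← 39.22 m/s
set_airspeed(34.68): V ← 34.68 m/s
adjust_airspeed(+7.39): V ← 34.68 +7.39 = 42.07 m/s
final state: V = 42.07 m/s, rpm = 4150 → n = rpm/60 = 69.166667 rev/s
target J* = 0.8249; solve J* = V/(n·D) for n: n = V/(J*·D) = 42.07/(0.8249 × 0.312) = 163.461927 rev/s
rpm = 60·n = 9807.715621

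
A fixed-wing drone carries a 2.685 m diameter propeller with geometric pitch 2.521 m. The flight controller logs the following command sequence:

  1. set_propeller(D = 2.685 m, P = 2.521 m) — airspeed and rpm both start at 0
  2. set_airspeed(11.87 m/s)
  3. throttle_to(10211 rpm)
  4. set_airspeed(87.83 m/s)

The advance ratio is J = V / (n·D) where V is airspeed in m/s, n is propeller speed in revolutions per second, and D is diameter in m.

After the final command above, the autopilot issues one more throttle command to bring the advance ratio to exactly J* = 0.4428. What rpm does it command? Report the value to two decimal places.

rpm = 4432.43

set_propeller: D = 2.685 m, P = 2.521 m (p = P/D = 0.938920); state ← (V=0, rpm=0)
set_airspeed(11.87): V ← 11.87 m/s
throttle_to(10211): rpm ← 10211
set_airspeed(87.83): V ← 87.83 m/s
final state: V = 87.83 m/s, rpm = 10211 → n = rpm/60 = 170.183333 rev/s
target J* = 0.4428; solve J* = V/(n·D) for n: n = V/(J*·D) = 87.83/(0.4428 × 2.685) = 73.873892 rev/s
rpm = 60·n = 4432.433524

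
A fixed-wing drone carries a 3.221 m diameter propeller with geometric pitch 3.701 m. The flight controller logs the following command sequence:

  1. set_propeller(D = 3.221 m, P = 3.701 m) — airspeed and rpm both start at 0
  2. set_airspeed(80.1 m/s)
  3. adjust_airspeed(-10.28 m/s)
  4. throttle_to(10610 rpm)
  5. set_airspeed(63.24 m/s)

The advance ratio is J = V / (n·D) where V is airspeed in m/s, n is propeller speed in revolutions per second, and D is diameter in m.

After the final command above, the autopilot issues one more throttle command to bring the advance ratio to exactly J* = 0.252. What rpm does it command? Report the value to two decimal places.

rpm = 4674.68

set_propeller: D = 3.221 m, P = 3.701 m (p = P/D = 1.149022); state ← (V=0, rpm=0)
set_airspeed(80.1): V ← 80.1 m/s
adjust_airspeed(-10.28): V ← 80.1 -10.28 = 69.82 m/s
throttle_to(10610): rpm ← 10610
set_airspeed(63.24): V ← 63.24 m/s
final state: V = 63.24 m/s, rpm = 10610 → n = rpm/60 = 176.833333 rev/s
target J* = 0.252; solve J* = V/(n·D) for n: n = V/(J*·D) = 63.24/(0.252 × 3.221) = 77.911326 rev/s
rpm = 60·n = 4674.679558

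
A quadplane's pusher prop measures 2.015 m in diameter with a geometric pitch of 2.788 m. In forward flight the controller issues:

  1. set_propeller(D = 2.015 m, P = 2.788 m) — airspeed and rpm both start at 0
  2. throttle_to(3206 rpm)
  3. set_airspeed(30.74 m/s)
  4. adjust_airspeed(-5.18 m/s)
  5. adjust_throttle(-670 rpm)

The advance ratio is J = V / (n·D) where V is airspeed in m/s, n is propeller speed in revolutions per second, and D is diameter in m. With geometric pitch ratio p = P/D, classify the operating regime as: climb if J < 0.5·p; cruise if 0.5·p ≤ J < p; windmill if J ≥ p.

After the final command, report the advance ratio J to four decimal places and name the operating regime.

J = 0.3001, regime = climb

set_propeller: D = 2.015 m, P = 2.788 m (p = P/D = 1.383623); state ← (V=0, rpm=0)
throttle_to(3206): rpm ← 3206
set_airspeed(30.74): V ← 30.74 m/s
adjust_airspeed(-5.18): V ← 30.74 -5.18 = 25.56 m/s
adjust_throttle(-670): rpm ← 3206 -670 = 2536
final state: V = 25.56 m/s, rpm = 2536 → n = rpm/60 = 42.266667 rev/s
J = V / (n·D) = 25.56 / (42.266667 × 2.015) = 0.300115
regime bands: climb J<0.6918 | cruise [0.6918, 1.3836) | windmill J≥1.3836
J = 0.3001 → climb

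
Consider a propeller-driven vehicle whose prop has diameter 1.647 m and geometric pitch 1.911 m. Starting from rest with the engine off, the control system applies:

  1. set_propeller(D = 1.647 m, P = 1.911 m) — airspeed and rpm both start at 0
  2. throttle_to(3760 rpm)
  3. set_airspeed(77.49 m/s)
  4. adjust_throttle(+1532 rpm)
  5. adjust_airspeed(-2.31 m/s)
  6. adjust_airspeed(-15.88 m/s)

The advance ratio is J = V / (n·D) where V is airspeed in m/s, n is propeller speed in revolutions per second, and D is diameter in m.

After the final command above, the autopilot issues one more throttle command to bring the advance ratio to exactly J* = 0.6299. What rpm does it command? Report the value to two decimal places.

rpm = 3429.58

set_propeller: D = 1.647 m, P = 1.911 m (p = P/D = 1.160291); state ← (V=0, rpm=0)
throttle_to(3760): rpm ← 3760
set_airspeed(77.49): V ← 77.49 m/s
adjust_throttle(+1532): rpm ← 3760 +1532 = 5292
adjust_airspeed(-2.31): V ← 77.49 -2.31 = 75.18 m/s
adjust_airspeed(-15.88): V ← 75.18 -15.88 = 59.3 m/s
final state: V = 59.3 m/s, rpm = 5292 → n = rpm/60 = 88.200000 rev/s
target J* = 0.6299; solve J* = V/(n·D) for n: n = V/(J*·D) = 59.3/(0.6299 × 1.647) = 57.159640 rev/s
rpm = 60·n = 3429.578408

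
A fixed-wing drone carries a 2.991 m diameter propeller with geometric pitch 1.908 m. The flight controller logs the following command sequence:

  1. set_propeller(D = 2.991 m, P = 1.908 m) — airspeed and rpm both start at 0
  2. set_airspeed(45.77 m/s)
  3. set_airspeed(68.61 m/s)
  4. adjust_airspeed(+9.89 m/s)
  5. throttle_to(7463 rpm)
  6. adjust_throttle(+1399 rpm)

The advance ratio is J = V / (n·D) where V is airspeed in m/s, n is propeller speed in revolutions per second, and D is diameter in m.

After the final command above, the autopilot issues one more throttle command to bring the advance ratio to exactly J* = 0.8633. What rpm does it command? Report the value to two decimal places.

rpm = 1824.08

set_propeller: D = 2.991 m, P = 1.908 m (p = P/D = 0.637914); state ← (V=0, rpm=0)
set_airspeed(45.77): V ← 45.77 m/s
set_airspeed(68.61): V ← 68.61 m/s
adjust_airspeed(+9.89): V ← 68.61 +9.89 = 78.5 m/s
throttle_to(7463): rpm ← 7463
adjust_throttle(+1399): rpm ← 7463 +1399 = 8862
final state: V = 78.5 m/s, rpm = 8862 → n = rpm/60 = 147.700000 rev/s
target J* = 0.8633; solve J* = V/(n·D) for n: n = V/(J*·D) = 78.5/(0.8633 × 2.991) = 30.401254 rev/s
rpm = 60·n = 1824.075261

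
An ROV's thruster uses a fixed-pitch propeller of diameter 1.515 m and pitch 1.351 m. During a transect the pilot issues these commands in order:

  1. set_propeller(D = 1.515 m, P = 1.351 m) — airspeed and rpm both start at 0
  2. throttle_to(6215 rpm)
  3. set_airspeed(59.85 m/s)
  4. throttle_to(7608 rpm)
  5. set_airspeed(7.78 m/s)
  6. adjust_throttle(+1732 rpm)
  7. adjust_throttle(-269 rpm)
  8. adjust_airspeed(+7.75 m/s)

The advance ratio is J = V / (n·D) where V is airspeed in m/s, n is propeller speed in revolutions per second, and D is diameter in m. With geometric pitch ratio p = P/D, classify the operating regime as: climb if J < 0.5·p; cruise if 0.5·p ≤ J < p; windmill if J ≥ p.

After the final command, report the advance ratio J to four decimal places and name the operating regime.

J = 0.0678, regime = climb

set_propeller: D = 1.515 m, P = 1.351 m (p = P/D = 0.891749); state ← (V=0, rpm=0)
throttle_to(6215): rpm ← 6215
set_airspeed(59.85): V ← 59.85 m/s
throttle_to(7608): rpm ← 7608
set_airspeed(7.78): V ← 7.78 m/s
adjust_throttle(+1732): rpm ← 7608 +1732 = 9340
adjust_throttle(-269): rpm ← 9340 -269 = 9071
adjust_airspeed(+7.75): V ← 7.78 +7.75 = 15.53 m/s
final state: V = 15.53 m/s, rpm = 9071 → n = rpm/60 = 151.183333 rev/s
J = V / (n·D) = 15.53 / (151.183333 × 1.515) = 0.067804
regime bands: climb J<0.4459 | cruise [0.4459, 0.8917) | windmill J≥0.8917
J = 0.0678 → climb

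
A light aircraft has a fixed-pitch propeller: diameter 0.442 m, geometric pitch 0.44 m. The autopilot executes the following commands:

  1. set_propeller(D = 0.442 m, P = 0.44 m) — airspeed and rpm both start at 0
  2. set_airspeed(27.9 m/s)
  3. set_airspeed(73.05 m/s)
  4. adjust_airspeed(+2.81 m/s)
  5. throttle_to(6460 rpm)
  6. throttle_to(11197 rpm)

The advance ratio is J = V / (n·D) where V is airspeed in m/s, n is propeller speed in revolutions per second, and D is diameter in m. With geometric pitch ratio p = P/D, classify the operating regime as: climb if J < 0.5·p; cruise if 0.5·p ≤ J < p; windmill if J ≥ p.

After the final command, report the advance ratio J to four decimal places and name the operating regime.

set_propeller: D = 0.442 m, P = 0.44 m (p = P/D = 0.995475); state ← (V=0, rpm=0)
set_airspeed(27.9): V ← 27.9 m/s
set_airspeed(73.05): V ← 73.05 m/s
adjust_airspeed(+2.81): V ← 73.05 +2.81 = 75.86 m/s
throttle_to(6460): rpm ← 6460
throttle_to(11197): rpm ← 11197
final state: V = 75.86 m/s, rpm = 11197 → n = rpm/60 = 186.616667 rev/s
J = V / (n·D) = 75.86 / (186.616667 × 0.442) = 0.919687
regime bands: climb J<0.4977 | cruise [0.4977, 0.9955) | windmill J≥0.9955
J = 0.9197 → cruise

J = 0.9197, regime = cruise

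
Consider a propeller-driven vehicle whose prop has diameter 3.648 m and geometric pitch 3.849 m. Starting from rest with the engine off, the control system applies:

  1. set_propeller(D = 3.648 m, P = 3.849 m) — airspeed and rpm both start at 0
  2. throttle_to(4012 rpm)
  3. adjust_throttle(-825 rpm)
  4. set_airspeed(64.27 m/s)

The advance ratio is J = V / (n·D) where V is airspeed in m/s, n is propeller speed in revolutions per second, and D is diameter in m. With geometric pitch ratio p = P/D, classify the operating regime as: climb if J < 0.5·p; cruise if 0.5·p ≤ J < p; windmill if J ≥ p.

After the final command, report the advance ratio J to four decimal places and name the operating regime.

J = 0.3317, regime = climb

set_propeller: D = 3.648 m, P = 3.849 m (p = P/D = 1.055099); state ← (V=0, rpm=0)
throttle_to(4012): rpm ← 4012
adjust_throttle(-825): rpm ← 4012 -825 = 3187
set_airspeed(64.27): V ← 64.27 m/s
final state: V = 64.27 m/s, rpm = 3187 → n = rpm/60 = 53.116667 rev/s
J = V / (n·D) = 64.27 / (53.116667 × 3.648) = 0.331683
regime bands: climb J<0.5275 | cruise [0.5275, 1.0551) | windmill J≥1.0551
J = 0.3317 → climb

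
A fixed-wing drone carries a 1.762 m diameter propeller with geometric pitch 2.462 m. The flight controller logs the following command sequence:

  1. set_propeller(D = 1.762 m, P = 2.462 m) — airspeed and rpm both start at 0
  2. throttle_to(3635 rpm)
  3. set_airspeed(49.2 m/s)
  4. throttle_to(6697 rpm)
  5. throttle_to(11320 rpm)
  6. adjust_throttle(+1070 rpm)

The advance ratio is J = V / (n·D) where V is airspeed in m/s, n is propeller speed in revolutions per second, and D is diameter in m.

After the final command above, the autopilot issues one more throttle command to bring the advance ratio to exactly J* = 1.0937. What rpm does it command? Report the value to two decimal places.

set_propeller: D = 1.762 m, P = 2.462 m (p = P/D = 1.397276); state ← (V=0, rpm=0)
throttle_to(3635): rpm ← 3635
set_airspeed(49.2): V ← 49.2 m/s
throttle_to(6697): rpm ← 6697
throttle_to(11320): rpm ← 11320
adjust_throttle(+1070): rpm ← 11320 +1070 = 12390
final state: V = 49.2 m/s, rpm = 12390 → n = rpm/60 = 206.500000 rev/s
target J* = 1.0937; solve J* = V/(n·D) for n: n = V/(J*·D) = 49.2/(1.0937 × 1.762) = 25.530598 rev/s
rpm = 60·n = 1531.835877

rpm = 1531.84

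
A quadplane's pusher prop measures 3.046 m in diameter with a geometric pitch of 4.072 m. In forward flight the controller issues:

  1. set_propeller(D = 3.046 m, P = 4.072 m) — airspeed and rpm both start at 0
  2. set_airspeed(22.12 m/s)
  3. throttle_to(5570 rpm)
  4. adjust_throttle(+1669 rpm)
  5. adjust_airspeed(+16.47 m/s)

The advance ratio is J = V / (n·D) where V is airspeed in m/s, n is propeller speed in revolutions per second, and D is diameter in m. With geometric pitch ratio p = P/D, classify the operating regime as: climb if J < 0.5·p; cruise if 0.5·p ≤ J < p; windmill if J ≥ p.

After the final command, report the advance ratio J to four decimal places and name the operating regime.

J = 0.1050, regime = climb

set_propeller: D = 3.046 m, P = 4.072 m (p = P/D = 1.336835); state ← (V=0, rpm=0)
set_airspeed(22.12): V ← 22.12 m/s
throttle_to(5570): rpm ← 5570
adjust_throttle(+1669): rpm ← 5570 +1669 = 7239
adjust_airspeed(+16.47): V ← 22.12 +16.47 = 38.59 m/s
final state: V = 38.59 m/s, rpm = 7239 → n = rpm/60 = 120.650000 rev/s
J = V / (n·D) = 38.59 / (120.650000 × 3.046) = 0.105007
regime bands: climb J<0.6684 | cruise [0.6684, 1.3368) | windmill J≥1.3368
J = 0.1050 → climb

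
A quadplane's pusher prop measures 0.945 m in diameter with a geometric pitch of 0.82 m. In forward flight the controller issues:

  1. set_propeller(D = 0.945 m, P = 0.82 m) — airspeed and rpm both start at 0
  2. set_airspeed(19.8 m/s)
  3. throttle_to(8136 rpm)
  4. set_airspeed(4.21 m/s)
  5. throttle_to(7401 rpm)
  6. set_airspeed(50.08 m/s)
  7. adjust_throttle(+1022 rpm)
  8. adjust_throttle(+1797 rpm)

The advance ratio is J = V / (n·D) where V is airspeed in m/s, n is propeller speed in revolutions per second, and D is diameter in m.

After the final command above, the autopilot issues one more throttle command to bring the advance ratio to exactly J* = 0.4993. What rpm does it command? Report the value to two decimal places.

set_propeller: D = 0.945 m, P = 0.82 m (p = P/D = 0.867725); state ← (V=0, rpm=0)
set_airspeed(19.8): V ← 19.8 m/s
throttle_to(8136): rpm ← 8136
set_airspeed(4.21): V ← 4.21 m/s
throttle_to(7401): rpm ← 7401
set_airspeed(50.08): V ← 50.08 m/s
adjust_throttle(+1022): rpm ← 7401 +1022 = 8423
adjust_throttle(+1797): rpm ← 8423 +1797 = 10220
final state: V = 50.08 m/s, rpm = 10220 → n = rpm/60 = 170.333333 rev/s
target J* = 0.4993; solve J* = V/(n·D) for n: n = V/(J*·D) = 50.08/(0.4993 × 0.945) = 106.138011 rev/s
rpm = 60·n = 6368.280672

rpm = 6368.28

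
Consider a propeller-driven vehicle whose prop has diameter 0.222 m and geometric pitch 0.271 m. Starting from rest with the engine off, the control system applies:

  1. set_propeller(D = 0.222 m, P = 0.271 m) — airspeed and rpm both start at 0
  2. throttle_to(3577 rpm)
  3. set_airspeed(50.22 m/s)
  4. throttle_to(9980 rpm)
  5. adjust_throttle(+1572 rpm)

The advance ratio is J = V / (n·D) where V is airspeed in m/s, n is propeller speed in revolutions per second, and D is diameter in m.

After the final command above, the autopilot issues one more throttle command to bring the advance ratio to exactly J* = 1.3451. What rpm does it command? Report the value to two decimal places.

set_propeller: D = 0.222 m, P = 0.271 m (p = P/D = 1.220721); state ← (V=0, rpm=0)
throttle_to(3577): rpm ← 3577
set_airspeed(50.22): V ← 50.22 m/s
throttle_to(9980): rpm ← 9980
adjust_throttle(+1572): rpm ← 9980 +1572 = 11552
final state: V = 50.22 m/s, rpm = 11552 → n = rpm/60 = 192.533333 rev/s
target J* = 1.3451; solve J* = V/(n·D) for n: n = V/(J*·D) = 50.22/(1.3451 × 0.222) = 168.177991 rev/s
rpm = 60·n = 10090.679483

rpm = 10090.68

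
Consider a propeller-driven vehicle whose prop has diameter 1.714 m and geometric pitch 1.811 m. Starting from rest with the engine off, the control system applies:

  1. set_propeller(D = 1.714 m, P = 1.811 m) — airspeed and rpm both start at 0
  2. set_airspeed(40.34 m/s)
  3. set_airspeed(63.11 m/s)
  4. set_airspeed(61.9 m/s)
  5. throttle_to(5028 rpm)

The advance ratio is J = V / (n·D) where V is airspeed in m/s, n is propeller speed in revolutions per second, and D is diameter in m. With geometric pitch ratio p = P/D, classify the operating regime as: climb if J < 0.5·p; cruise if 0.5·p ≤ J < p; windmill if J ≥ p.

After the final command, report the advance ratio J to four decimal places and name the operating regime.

set_propeller: D = 1.714 m, P = 1.811 m (p = P/D = 1.056593); state ← (V=0, rpm=0)
set_airspeed(40.34): V ← 40.34 m/s
set_airspeed(63.11): V ← 63.11 m/s
set_airspeed(61.9): V ← 61.9 m/s
throttle_to(5028): rpm ← 5028
final state: V = 61.9 m/s, rpm = 5028 → n = rpm/60 = 83.800000 rev/s
J = V / (n·D) = 61.9 / (83.800000 × 1.714) = 0.430959
regime bands: climb J<0.5283 | cruise [0.5283, 1.0566) | windmill J≥1.0566
J = 0.4310 → climb

J = 0.4310, regime = climb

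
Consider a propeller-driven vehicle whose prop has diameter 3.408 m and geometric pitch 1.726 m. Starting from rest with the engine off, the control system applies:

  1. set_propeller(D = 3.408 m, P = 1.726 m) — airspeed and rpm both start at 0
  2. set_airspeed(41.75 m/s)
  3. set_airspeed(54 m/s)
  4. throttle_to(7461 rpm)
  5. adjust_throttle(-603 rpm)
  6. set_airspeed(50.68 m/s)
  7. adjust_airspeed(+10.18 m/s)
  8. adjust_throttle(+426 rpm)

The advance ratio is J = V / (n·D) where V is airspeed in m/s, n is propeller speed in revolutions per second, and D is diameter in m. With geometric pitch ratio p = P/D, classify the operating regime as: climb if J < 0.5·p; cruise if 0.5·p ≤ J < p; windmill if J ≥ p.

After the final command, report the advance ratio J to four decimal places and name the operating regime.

J = 0.1471, regime = climb

set_propeller: D = 3.408 m, P = 1.726 m (p = P/D = 0.506455); state ← (V=0, rpm=0)
set_airspeed(41.75): V ← 41.75 m/s
set_airspeed(54): V ← 54 m/s
throttle_to(7461): rpm ← 7461
adjust_throttle(-603): rpm ← 7461 -603 = 6858
set_airspeed(50.68): V ← 50.68 m/s
adjust_airspeed(+10.18): V ← 50.68 +10.18 = 60.86 m/s
adjust_throttle(+426): rpm ← 6858 +426 = 7284
final state: V = 60.86 m/s, rpm = 7284 → n = rpm/60 = 121.400000 rev/s
J = V / (n·D) = 60.86 / (121.400000 × 3.408) = 0.147100
regime bands: climb J<0.2532 | cruise [0.2532, 0.5065) | windmill J≥0.5065
J = 0.1471 → climb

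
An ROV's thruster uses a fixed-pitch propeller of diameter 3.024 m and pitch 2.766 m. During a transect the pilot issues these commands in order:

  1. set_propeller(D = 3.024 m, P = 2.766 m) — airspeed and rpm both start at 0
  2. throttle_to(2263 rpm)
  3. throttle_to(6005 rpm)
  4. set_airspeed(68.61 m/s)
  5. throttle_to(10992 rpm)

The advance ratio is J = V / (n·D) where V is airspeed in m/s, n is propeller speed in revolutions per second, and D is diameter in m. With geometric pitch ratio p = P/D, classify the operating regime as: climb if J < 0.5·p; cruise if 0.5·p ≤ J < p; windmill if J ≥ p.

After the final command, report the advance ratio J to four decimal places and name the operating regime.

J = 0.1238, regime = climb

set_propeller: D = 3.024 m, P = 2.766 m (p = P/D = 0.914683); state ← (V=0, rpm=0)
throttle_to(2263): rpm ← 2263
throttle_to(6005): rpm ← 6005
set_airspeed(68.61): V ← 68.61 m/s
throttle_to(10992): rpm ← 10992
final state: V = 68.61 m/s, rpm = 10992 → n = rpm/60 = 183.200000 rev/s
J = V / (n·D) = 68.61 / (183.200000 × 3.024) = 0.123845
regime bands: climb J<0.4573 | cruise [0.4573, 0.9147) | windmill J≥0.9147
J = 0.1238 → climb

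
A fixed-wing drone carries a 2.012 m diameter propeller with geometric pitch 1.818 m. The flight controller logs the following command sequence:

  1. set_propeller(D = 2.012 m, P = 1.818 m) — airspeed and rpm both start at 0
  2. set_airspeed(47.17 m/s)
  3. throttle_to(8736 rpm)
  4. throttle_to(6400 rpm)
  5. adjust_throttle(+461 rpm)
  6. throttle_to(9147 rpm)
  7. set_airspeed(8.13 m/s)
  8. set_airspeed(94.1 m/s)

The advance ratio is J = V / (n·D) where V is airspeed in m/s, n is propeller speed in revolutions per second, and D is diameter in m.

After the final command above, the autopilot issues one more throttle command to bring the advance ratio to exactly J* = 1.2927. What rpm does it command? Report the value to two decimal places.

rpm = 2170.78

set_propeller: D = 2.012 m, P = 1.818 m (p = P/D = 0.903579); state ← (V=0, rpm=0)
set_airspeed(47.17): V ← 47.17 m/s
throttle_to(8736): rpm ← 8736
throttle_to(6400): rpm ← 6400
adjust_throttle(+461): rpm ← 6400 +461 = 6861
throttle_to(9147): rpm ← 9147
set_airspeed(8.13): V ← 8.13 m/s
set_airspeed(94.1): V ← 94.1 m/s
final state: V = 94.1 m/s, rpm = 9147 → n = rpm/60 = 152.450000 rev/s
target J* = 1.2927; solve J* = V/(n·D) for n: n = V/(J*·D) = 94.1/(1.2927 × 2.012) = 36.179611 rev/s
rpm = 60·n = 2170.776686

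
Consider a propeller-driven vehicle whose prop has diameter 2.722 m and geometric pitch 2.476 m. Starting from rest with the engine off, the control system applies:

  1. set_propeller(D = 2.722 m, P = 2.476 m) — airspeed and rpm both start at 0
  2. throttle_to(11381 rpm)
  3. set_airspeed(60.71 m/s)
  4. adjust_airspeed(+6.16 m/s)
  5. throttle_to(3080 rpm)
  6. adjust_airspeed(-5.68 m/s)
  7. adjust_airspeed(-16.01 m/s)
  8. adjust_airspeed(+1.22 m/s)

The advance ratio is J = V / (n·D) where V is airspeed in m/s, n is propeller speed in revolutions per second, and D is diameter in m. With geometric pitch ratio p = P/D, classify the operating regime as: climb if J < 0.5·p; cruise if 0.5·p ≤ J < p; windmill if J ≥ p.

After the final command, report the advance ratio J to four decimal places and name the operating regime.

set_propeller: D = 2.722 m, P = 2.476 m (p = P/D = 0.909625); state ← (V=0, rpm=0)
throttle_to(11381): rpm ← 11381
set_airspeed(60.71): V ← 60.71 m/s
adjust_airspeed(+6.16): V ← 60.71 +6.16 = 66.87 m/s
throttle_to(3080): rpm ← 3080
adjust_airspeed(-5.68): V ← 66.87 -5.68 = 61.19 m/s
adjust_airspeed(-16.01): V ← 61.19 -16.01 = 45.18 m/s
adjust_airspeed(+1.22): V ← 45.18 +1.22 = 46.4 m/s
final state: V = 46.4 m/s, rpm = 3080 → n = rpm/60 = 51.333333 rev/s
J = V / (n·D) = 46.4 / (51.333333 × 2.722) = 0.332071
regime bands: climb J<0.4548 | cruise [0.4548, 0.9096) | windmill J≥0.9096
J = 0.3321 → climb

J = 0.3321, regime = climb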